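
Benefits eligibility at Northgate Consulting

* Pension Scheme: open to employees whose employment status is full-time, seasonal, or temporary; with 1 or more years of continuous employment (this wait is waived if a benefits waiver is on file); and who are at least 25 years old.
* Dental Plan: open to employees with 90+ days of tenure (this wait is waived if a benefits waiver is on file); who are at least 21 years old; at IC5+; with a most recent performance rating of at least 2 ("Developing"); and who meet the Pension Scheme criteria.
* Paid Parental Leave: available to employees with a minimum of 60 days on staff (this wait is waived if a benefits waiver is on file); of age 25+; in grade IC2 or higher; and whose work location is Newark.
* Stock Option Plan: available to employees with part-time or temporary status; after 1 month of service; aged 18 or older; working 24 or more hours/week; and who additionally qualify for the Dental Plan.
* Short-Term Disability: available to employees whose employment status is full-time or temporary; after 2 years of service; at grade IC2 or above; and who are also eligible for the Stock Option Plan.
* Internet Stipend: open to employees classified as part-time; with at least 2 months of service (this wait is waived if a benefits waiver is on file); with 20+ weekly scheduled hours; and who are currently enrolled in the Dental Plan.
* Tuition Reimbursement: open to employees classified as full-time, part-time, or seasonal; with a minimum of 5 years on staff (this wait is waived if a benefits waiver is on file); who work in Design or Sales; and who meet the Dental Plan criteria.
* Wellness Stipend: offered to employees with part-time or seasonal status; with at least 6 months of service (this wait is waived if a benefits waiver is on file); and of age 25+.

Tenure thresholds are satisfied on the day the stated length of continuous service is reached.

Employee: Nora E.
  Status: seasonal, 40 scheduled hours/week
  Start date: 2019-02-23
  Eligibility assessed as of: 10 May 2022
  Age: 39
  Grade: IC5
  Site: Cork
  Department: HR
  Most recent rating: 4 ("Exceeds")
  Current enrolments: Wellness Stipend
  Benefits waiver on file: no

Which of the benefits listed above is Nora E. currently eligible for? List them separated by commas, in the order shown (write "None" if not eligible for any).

Service from 2019-02-23 to 10 May 2022: 1172 days.
Pension Scheme — status seasonal ✓; no waiver, service 1172 days ≥ 1 year (≈365 days) ✓; age 39 ≥ 25 ✓ → eligible.
Dental Plan — no waiver, service 1172 days ≥ 90 days ✓; age 39 ≥ 21 ✓; grade IC5 ≥ IC5 ✓; rating 4 ≥ 2 ✓; eligible for Pension Scheme ✓ → eligible.
Paid Parental Leave — no waiver, service 1172 days ≥ 60 days ✓; age 39 ≥ 25 ✓; grade IC5 ≥ IC2 ✓; site Cork ✗ (not Newark) → not eligible.
Stock Option Plan — status seasonal ✗ (requires part-time or temporary) → not eligible.
Short-Term Disability — status seasonal ✗ (requires full-time or temporary) → not eligible.
Internet Stipend — status seasonal ✗ (requires part-time) → not eligible.
Tuition Reimbursement — status seasonal ✓; no waiver, service 1172 days < 5 years (≈1825 days) ✗ → not eligible.
Wellness Stipend — status seasonal ✓; no waiver, service 1172 days ≥ 6 months (≈180 days) ✓; age 39 ≥ 25 ✓ → eligible.

Pension Scheme, Dental Plan, Wellness Stipend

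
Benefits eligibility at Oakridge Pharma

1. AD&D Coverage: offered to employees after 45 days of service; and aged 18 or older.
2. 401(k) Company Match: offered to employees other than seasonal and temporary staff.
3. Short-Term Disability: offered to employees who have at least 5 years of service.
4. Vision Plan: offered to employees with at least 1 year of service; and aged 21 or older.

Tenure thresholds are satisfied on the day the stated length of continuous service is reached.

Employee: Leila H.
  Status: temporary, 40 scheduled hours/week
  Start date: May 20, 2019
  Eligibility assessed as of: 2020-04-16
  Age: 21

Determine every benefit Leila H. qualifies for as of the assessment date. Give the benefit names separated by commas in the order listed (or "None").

AD&D Coverage

Service from May 20, 2019 to 2020-04-16: 332 days.
AD&D Coverage — service 332 days ≥ 45 days ✓; age 21 ≥ 18 ✓ → eligible.
401(k) Company Match — status temporary ✗ (excluded) → not eligible.
Short-Term Disability — service 332 days < 5 years (≈1825 days) ✗ → not eligible.
Vision Plan — service 332 days < 1 year (≈365 days) ✗ → not eligible.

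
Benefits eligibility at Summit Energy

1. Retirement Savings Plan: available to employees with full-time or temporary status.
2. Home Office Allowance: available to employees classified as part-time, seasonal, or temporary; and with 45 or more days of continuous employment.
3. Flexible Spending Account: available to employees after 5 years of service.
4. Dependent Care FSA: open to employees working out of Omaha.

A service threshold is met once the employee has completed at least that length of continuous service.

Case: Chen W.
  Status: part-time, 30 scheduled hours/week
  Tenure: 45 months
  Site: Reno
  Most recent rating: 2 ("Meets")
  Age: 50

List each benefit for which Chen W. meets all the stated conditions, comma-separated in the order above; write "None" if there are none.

Retirement Savings Plan — status part-time ✗ (requires full-time or temporary) → not eligible.
Home Office Allowance — status part-time ✓; service 45 months ≥ 45 days ✓ → eligible.
Flexible Spending Account — service 45 months < 5 years (≈1825 days) ✗ → not eligible.
Dependent Care FSA — site Reno ✗ (not Omaha) → not eligible.

Home Office Allowance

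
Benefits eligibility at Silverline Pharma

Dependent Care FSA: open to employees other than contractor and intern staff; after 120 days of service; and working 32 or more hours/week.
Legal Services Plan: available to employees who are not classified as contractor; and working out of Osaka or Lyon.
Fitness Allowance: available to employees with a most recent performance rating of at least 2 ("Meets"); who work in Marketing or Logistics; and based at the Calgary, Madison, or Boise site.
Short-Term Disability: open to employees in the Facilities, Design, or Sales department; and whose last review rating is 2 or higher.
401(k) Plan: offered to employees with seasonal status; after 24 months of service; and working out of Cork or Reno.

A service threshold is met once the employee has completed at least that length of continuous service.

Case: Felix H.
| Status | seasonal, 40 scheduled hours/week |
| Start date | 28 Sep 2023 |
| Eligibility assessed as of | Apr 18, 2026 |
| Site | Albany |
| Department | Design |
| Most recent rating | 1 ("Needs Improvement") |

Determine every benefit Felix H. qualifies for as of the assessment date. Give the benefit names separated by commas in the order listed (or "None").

Dependent Care FSA

Service from 28 Sep 2023 to Apr 18, 2026: 933 days.
Dependent Care FSA — status seasonal ✓ (not excluded); service 933 days ≥ 120 days ✓; 40 hrs/wk ≥ 32 ✓ → eligible.
Legal Services Plan — status seasonal ✓ (not excluded); site Albany ✗ (not Osaka or Lyon) → not eligible.
Fitness Allowance — rating 1 < 2 ✗ → not eligible.
Short-Term Disability — dept Design ✓; rating 1 < 2 ✗ → not eligible.
401(k) Plan — status seasonal ✓; service 933 days ≥ 24 months (≈720 days) ✓; site Albany ✗ (not Cork or Reno) → not eligible.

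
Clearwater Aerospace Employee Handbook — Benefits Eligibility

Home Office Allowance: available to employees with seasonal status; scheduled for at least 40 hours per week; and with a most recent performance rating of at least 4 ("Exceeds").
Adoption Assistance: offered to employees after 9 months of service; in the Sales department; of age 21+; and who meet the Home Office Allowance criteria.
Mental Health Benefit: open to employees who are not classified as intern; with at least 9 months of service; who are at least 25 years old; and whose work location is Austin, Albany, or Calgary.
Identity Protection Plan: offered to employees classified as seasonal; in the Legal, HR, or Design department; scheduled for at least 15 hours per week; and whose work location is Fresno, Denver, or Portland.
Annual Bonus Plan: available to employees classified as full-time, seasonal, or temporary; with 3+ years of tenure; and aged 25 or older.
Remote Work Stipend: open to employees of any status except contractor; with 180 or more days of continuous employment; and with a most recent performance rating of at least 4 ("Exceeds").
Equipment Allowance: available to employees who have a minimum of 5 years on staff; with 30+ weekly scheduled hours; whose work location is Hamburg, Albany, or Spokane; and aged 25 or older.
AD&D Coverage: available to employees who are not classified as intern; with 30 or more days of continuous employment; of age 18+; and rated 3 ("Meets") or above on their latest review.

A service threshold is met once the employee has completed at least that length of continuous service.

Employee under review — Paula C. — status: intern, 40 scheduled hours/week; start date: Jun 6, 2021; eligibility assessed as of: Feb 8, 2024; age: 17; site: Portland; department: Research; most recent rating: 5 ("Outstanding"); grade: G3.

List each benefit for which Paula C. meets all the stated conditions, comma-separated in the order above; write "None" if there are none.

Remote Work Stipend

Service from Jun 6, 2021 to Feb 8, 2024: 977 days.
Home Office Allowance — status intern ✗ (requires seasonal) → not eligible.
Adoption Assistance — service 977 days ≥ 9 months (≈270 days) ✓; dept Research ✗ → not eligible.
Mental Health Benefit — status intern ✗ (excluded) → not eligible.
Identity Protection Plan — status intern ✗ (requires seasonal) → not eligible.
Annual Bonus Plan — status intern ✗ (requires full-time, seasonal, or temporary) → not eligible.
Remote Work Stipend — status intern ✓ (not excluded); service 977 days ≥ 180 days ✓; rating 5 ≥ 4 ✓ → eligible.
Equipment Allowance — service 977 days < 5 years (≈1825 days) ✗ → not eligible.
AD&D Coverage — status intern ✗ (excluded) → not eligible.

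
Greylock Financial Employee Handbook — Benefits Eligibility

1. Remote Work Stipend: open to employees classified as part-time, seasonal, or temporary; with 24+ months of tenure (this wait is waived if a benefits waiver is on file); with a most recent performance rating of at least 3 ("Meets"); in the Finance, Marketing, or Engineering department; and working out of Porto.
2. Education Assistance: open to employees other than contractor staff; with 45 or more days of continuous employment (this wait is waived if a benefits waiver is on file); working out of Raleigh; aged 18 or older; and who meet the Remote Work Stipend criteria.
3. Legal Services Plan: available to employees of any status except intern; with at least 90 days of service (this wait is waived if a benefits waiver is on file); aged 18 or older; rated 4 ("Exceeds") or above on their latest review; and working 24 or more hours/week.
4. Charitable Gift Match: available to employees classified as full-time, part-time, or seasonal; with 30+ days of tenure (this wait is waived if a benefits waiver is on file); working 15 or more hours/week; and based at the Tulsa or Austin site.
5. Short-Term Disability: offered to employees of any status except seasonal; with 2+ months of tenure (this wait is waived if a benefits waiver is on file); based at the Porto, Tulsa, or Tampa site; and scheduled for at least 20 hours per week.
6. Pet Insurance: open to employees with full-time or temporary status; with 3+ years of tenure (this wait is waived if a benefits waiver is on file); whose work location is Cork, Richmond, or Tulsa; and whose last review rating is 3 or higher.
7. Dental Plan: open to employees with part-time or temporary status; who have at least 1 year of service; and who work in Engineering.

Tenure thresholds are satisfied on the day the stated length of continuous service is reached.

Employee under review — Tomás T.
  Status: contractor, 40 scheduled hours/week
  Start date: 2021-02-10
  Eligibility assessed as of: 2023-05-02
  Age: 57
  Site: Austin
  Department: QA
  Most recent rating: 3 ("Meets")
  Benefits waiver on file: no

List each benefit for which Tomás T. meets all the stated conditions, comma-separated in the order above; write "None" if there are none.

None

Service from 2021-02-10 to 2023-05-02: 811 days.
Remote Work Stipend — status contractor ✗ (requires part-time, seasonal, or temporary) → not eligible.
Education Assistance — status contractor ✗ (excluded) → not eligible.
Legal Services Plan — status contractor ✓ (not excluded); no waiver, service 811 days ≥ 90 days ✓; age 57 ≥ 18 ✓; rating 3 < 4 ✗ → not eligible.
Charitable Gift Match — status contractor ✗ (requires full-time, part-time, or seasonal) → not eligible.
Short-Term Disability — status contractor ✓ (not excluded); no waiver, service 811 days ≥ 2 months (≈60 days) ✓; site Austin ✗ (not Porto, Tulsa, or Tampa) → not eligible.
Pet Insurance — status contractor ✗ (requires full-time or temporary) → not eligible.
Dental Plan — status contractor ✗ (requires part-time or temporary) → not eligible.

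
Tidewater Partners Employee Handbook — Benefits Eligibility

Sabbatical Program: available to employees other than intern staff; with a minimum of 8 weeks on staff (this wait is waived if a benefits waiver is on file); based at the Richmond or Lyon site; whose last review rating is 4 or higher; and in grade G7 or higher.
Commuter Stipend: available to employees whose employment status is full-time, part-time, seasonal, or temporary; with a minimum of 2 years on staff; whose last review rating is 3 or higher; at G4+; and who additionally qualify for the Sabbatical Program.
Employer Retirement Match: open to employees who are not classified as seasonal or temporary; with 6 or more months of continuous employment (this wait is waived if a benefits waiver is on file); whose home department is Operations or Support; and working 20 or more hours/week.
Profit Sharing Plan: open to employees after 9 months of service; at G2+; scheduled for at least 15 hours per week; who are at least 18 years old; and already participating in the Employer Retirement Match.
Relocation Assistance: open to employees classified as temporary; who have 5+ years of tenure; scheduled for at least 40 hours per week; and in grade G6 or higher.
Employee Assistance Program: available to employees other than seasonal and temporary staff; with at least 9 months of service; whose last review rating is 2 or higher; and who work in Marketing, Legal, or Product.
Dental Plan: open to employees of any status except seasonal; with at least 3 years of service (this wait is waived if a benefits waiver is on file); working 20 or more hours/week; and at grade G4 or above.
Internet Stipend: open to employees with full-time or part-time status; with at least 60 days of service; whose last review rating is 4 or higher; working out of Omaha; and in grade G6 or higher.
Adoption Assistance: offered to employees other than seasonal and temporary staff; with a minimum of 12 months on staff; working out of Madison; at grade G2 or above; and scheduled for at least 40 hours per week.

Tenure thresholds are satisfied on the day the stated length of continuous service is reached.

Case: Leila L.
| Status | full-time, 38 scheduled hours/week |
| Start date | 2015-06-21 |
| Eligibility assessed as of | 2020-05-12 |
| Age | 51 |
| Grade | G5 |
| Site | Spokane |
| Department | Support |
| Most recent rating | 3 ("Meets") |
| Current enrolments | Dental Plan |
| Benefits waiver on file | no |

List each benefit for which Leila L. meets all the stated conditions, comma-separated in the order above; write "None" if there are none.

Service from 2015-06-21 to 2020-05-12: 1787 days.
Sabbatical Program — status full-time ✓ (not excluded); no waiver, service 1787 days ≥ 8 weeks (≈56 days) ✓; site Spokane ✗ (not Richmond or Lyon) → not eligible.
Commuter Stipend — status full-time ✓; service 1787 days ≥ 2 years (≈730 days) ✓; rating 3 ≥ 3 ✓; grade G5 ≥ G4 ✓; not eligible for Sabbatical Program ✗ → not eligible.
Employer Retirement Match — status full-time ✓ (not excluded); no waiver, service 1787 days ≥ 6 months (≈180 days) ✓; dept Support ✓; 38 hrs/wk ≥ 20 ✓ → eligible.
Profit Sharing Plan — service 1787 days ≥ 9 months (≈270 days) ✓; grade G5 ≥ G2 ✓; 38 hrs/wk ≥ 15 ✓; age 51 ≥ 18 ✓; not enrolled in Employer Retirement Match ✗ → not eligible.
Relocation Assistance — status full-time ✗ (requires temporary) → not eligible.
Employee Assistance Program — status full-time ✓ (not excluded); service 1787 days ≥ 9 months (≈270 days) ✓; rating 3 ≥ 2 ✓; dept Support ✗ → not eligible.
Dental Plan — status full-time ✓ (not excluded); no waiver, service 1787 days ≥ 3 years (≈1095 days) ✓; 38 hrs/wk ≥ 20 ✓; grade G5 ≥ G4 ✓ → eligible.
Internet Stipend — status full-time ✓; service 1787 days ≥ 60 days ✓; rating 3 < 4 ✗ → not eligible.
Adoption Assistance — status full-time ✓ (not excluded); service 1787 days ≥ 12 months (≈360 days) ✓; site Spokane ✗ (not Madison) → not eligible.

Employer Retirement Match, Dental Plan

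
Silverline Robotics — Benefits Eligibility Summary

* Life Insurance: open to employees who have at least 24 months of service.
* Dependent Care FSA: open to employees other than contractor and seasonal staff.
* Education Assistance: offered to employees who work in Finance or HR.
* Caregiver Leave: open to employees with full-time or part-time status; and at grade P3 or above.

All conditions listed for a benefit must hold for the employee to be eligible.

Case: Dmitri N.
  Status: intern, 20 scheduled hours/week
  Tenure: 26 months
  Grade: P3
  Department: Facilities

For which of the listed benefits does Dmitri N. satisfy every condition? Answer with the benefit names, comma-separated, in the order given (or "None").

Life Insurance, Dependent Care FSA

Life Insurance — service 26 months ≥ 24 months ✓ → eligible.
Dependent Care FSA — status intern ✓ (not excluded) → eligible.
Education Assistance — dept Facilities ✗ → not eligible.
Caregiver Leave — status intern ✗ (requires full-time or part-time) → not eligible.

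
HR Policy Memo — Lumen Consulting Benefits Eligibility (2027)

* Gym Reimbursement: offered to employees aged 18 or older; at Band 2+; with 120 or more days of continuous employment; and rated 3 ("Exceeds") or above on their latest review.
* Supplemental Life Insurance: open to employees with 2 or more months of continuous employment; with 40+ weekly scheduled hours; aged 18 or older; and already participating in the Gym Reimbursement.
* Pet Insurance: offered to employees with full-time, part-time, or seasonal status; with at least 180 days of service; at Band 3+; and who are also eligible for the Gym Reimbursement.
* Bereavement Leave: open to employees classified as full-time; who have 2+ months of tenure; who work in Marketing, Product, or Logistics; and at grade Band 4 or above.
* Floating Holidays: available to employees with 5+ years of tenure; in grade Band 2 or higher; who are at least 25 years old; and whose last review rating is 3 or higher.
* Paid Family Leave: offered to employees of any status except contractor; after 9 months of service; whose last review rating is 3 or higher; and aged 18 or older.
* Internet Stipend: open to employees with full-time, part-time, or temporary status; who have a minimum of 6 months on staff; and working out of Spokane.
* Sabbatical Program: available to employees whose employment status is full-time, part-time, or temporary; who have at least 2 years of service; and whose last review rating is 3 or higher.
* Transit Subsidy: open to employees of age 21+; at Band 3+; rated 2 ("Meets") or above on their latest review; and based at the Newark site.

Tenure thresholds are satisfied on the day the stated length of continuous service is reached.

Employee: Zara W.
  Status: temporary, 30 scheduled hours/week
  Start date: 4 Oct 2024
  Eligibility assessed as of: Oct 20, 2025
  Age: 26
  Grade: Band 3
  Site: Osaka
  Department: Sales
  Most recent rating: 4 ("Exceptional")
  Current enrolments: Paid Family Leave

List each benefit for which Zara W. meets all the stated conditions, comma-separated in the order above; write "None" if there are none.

Service from 4 Oct 2024 to Oct 20, 2025: 381 days.
Gym Reimbursement — age 26 ≥ 18 ✓; grade Band 3 ≥ Band 2 ✓; service 381 days ≥ 120 days ✓; rating 4 ≥ 3 ✓ → eligible.
Supplemental Life Insurance — service 381 days ≥ 2 months (≈60 days) ✓; 30 hrs/wk < 40 ✗ → not eligible.
Pet Insurance — status temporary ✗ (requires full-time, part-time, or seasonal) → not eligible.
Bereavement Leave — status temporary ✗ (requires full-time) → not eligible.
Floating Holidays — service 381 days < 5 years (≈1825 days) ✗ → not eligible.
Paid Family Leave — status temporary ✓ (not excluded); service 381 days ≥ 9 months (≈270 days) ✓; rating 4 ≥ 3 ✓; age 26 ≥ 18 ✓ → eligible.
Internet Stipend — status temporary ✓; service 381 days ≥ 6 months (≈180 days) ✓; site Osaka ✗ (not Spokane) → not eligible.
Sabbatical Program — status temporary ✓; service 381 days < 2 years (≈730 days) ✗ → not eligible.
Transit Subsidy — age 26 ≥ 21 ✓; grade Band 3 ≥ Band 3 ✓; rating 4 ≥ 2 ✓; site Osaka ✗ (not Newark) → not eligible.

Gym Reimbursement, Paid Family Leave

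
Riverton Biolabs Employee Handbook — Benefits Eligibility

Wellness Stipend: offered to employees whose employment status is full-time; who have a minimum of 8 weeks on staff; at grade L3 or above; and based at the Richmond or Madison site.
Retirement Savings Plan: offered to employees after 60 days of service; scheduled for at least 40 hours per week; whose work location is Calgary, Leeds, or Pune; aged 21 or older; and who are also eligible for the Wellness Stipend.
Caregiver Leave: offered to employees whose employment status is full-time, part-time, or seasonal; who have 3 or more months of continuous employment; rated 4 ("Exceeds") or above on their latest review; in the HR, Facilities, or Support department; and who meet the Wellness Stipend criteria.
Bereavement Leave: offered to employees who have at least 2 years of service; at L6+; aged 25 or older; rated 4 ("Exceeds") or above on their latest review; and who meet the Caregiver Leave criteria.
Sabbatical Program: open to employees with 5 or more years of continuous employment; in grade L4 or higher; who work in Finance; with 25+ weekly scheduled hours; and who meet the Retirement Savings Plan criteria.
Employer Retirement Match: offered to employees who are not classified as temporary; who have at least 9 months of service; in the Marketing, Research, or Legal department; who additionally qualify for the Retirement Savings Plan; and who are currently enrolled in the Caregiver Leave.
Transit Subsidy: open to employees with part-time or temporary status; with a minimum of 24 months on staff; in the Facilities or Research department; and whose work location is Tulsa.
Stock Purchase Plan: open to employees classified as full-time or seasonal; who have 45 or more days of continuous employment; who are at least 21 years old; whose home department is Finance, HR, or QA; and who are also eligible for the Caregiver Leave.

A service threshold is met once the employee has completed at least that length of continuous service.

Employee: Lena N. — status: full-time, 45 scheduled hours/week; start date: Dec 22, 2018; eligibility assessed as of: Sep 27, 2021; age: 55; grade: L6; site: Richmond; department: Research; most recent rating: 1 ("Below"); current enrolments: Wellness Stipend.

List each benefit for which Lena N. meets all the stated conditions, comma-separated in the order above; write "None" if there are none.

Wellness Stipend

Service from Dec 22, 2018 to Sep 27, 2021: 1010 days.
Wellness Stipend — status full-time ✓; service 1010 days ≥ 8 weeks (≈56 days) ✓; grade L6 ≥ L3 ✓; site Richmond ✓ → eligible.
Retirement Savings Plan — service 1010 days ≥ 60 days ✓; 45 hrs/wk ≥ 40 ✓; site Richmond ✗ (not Calgary, Leeds, or Pune) → not eligible.
Caregiver Leave — status full-time ✓; service 1010 days ≥ 3 months (≈90 days) ✓; rating 1 < 4 ✗ → not eligible.
Bereavement Leave — service 1010 days ≥ 2 years (≈730 days) ✓; grade L6 ≥ L6 ✓; age 55 ≥ 25 ✓; rating 1 < 4 ✗ → not eligible.
Sabbatical Program — service 1010 days < 5 years (≈1825 days) ✗ → not eligible.
Employer Retirement Match — status full-time ✓ (not excluded); service 1010 days ≥ 9 months (≈270 days) ✓; dept Research ✓; not eligible for Retirement Savings Plan ✗ → not eligible.
Transit Subsidy — status full-time ✗ (requires part-time or temporary) → not eligible.
Stock Purchase Plan — status full-time ✓; service 1010 days ≥ 45 days ✓; age 55 ≥ 21 ✓; dept Research ✗ → not eligible.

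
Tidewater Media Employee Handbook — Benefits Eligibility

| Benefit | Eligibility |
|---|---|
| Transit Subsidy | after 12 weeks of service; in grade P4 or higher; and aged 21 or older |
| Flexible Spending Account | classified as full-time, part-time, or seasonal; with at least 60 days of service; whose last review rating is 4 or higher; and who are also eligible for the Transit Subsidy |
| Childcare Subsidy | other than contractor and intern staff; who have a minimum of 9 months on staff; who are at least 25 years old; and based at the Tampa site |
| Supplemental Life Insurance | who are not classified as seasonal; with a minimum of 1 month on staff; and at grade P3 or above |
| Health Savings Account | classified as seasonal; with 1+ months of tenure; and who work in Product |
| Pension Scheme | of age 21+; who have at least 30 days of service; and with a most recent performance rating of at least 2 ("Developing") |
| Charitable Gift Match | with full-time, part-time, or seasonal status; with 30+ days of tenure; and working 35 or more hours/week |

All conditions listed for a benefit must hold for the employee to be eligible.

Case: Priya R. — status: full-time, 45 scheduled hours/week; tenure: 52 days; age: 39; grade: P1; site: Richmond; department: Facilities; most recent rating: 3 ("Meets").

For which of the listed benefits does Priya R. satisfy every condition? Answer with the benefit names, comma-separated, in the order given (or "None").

Pension Scheme, Charitable Gift Match

Transit Subsidy — service 52 days < 12 weeks (≈84 days) ✗ → not eligible.
Flexible Spending Account — status full-time ✓; service 52 days < 60 days ✗ → not eligible.
Childcare Subsidy — status full-time ✓ (not excluded); service 52 days < 9 months (≈270 days) ✗ → not eligible.
Supplemental Life Insurance — status full-time ✓ (not excluded); service 52 days ≥ 1 month (≈30 days) ✓; grade P1 < P3 ✗ → not eligible.
Health Savings Account — status full-time ✗ (requires seasonal) → not eligible.
Pension Scheme — age 39 ≥ 21 ✓; service 52 days ≥ 30 days ✓; rating 3 ≥ 2 ✓ → eligible.
Charitable Gift Match — status full-time ✓; service 52 days ≥ 30 days ✓; 45 hrs/wk ≥ 35 ✓ → eligible.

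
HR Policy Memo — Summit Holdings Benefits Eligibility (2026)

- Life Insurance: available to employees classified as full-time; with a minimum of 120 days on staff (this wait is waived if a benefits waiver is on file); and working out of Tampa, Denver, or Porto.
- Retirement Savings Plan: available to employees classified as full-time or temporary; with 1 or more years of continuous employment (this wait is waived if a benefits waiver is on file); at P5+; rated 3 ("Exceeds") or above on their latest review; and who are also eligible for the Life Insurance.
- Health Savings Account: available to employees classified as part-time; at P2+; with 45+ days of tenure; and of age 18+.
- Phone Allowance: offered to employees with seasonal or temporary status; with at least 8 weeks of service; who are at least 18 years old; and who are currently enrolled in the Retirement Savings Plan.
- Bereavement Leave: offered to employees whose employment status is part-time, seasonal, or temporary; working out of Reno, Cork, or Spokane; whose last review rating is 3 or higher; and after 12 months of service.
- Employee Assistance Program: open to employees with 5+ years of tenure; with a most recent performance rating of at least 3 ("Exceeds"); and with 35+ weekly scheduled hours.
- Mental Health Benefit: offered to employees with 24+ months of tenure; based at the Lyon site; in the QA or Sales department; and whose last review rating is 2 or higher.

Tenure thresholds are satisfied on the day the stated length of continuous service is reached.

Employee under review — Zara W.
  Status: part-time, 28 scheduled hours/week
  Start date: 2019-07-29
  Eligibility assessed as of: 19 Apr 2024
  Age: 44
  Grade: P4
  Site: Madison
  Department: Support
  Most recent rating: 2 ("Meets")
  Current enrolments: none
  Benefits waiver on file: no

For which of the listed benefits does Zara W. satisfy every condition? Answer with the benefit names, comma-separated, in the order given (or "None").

Health Savings Account

Service from 2019-07-29 to 19 Apr 2024: 1726 days.
Life Insurance — status part-time ✗ (requires full-time) → not eligible.
Retirement Savings Plan — status part-time ✗ (requires full-time or temporary) → not eligible.
Health Savings Account — status part-time ✓; grade P4 ≥ P2 ✓; service 1726 days ≥ 45 days ✓; age 44 ≥ 18 ✓ → eligible.
Phone Allowance — status part-time ✗ (requires seasonal or temporary) → not eligible.
Bereavement Leave — status part-time ✓; site Madison ✗ (not Reno, Cork, or Spokane) → not eligible.
Employee Assistance Program — service 1726 days < 5 years (≈1825 days) ✗ → not eligible.
Mental Health Benefit — service 1726 days ≥ 24 months (≈720 days) ✓; site Madison ✗ (not Lyon) → not eligible.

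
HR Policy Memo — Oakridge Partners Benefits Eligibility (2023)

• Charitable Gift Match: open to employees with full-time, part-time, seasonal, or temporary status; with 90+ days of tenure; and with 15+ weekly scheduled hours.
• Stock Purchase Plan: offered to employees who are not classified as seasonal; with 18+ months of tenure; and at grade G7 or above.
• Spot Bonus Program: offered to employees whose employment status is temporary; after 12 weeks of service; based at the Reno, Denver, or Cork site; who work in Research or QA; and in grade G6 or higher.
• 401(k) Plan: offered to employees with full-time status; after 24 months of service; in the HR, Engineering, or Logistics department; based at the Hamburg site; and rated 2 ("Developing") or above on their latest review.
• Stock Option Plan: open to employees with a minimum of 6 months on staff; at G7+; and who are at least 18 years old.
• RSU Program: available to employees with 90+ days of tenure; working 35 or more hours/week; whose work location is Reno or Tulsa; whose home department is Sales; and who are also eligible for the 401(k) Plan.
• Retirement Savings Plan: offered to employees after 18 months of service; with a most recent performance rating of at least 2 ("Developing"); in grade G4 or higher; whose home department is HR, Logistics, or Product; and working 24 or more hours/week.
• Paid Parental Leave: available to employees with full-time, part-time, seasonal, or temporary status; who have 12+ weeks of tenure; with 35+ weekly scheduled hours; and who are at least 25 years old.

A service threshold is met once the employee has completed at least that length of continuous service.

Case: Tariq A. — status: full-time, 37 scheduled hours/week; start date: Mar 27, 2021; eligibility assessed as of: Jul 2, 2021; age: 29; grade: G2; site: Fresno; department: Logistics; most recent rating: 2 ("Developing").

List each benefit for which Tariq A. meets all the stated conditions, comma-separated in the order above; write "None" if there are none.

Service from Mar 27, 2021 to Jul 2, 2021: 97 days.
Charitable Gift Match — status full-time ✓; service 97 days ≥ 90 days ✓; 37 hrs/wk ≥ 15 ✓ → eligible.
Stock Purchase Plan — status full-time ✓ (not excluded); service 97 days < 18 months (≈540 days) ✗ → not eligible.
Spot Bonus Program — status full-time ✗ (requires temporary) → not eligible.
401(k) Plan — status full-time ✓; service 97 days < 24 months (≈720 days) ✗ → not eligible.
Stock Option Plan — service 97 days < 6 months (≈180 days) ✗ → not eligible.
RSU Program — service 97 days ≥ 90 days ✓; 37 hrs/wk ≥ 35 ✓; site Fresno ✗ (not Reno or Tulsa) → not eligible.
Retirement Savings Plan — service 97 days < 18 months (≈540 days) ✗ → not eligible.
Paid Parental Leave — status full-time ✓; service 97 days ≥ 12 weeks (≈84 days) ✓; 37 hrs/wk ≥ 35 ✓; age 29 ≥ 25 ✓ → eligible.

Charitable Gift Match, Paid Parental Leave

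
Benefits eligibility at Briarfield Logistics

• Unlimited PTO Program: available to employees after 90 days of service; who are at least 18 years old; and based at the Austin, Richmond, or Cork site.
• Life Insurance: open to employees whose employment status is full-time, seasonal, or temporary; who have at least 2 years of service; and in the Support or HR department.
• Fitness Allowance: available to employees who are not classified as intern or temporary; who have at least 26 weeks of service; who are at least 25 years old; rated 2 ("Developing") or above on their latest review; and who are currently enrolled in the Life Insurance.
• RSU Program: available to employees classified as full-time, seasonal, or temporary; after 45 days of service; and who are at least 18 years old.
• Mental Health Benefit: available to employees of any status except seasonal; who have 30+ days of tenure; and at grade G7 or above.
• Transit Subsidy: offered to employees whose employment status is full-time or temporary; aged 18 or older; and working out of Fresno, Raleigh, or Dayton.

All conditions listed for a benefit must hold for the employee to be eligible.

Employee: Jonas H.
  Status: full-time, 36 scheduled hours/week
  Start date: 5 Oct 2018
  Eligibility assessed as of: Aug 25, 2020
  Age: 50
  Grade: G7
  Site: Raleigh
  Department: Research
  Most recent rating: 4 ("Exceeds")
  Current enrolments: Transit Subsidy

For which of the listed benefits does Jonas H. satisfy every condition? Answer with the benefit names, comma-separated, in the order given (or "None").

Service from 5 Oct 2018 to Aug 25, 2020: 690 days.
Unlimited PTO Program — service 690 days ≥ 90 days ✓; age 50 ≥ 18 ✓; site Raleigh ✗ (not Austin, Richmond, or Cork) → not eligible.
Life Insurance — status full-time ✓; service 690 days < 2 years (≈730 days) ✗ → not eligible.
Fitness Allowance — status full-time ✓ (not excluded); service 690 days ≥ 26 weeks (≈182 days) ✓; age 50 ≥ 25 ✓; rating 4 ≥ 2 ✓; not enrolled in Life Insurance ✗ → not eligible.
RSU Program — status full-time ✓; service 690 days ≥ 45 days ✓; age 50 ≥ 18 ✓ → eligible.
Mental Health Benefit — status full-time ✓ (not excluded); service 690 days ≥ 30 days ✓; grade G7 ≥ G7 ✓ → eligible.
Transit Subsidy — status full-time ✓; age 50 ≥ 18 ✓; site Raleigh ✓ → eligible.

RSU Program, Mental Health Benefit, Transit Subsidy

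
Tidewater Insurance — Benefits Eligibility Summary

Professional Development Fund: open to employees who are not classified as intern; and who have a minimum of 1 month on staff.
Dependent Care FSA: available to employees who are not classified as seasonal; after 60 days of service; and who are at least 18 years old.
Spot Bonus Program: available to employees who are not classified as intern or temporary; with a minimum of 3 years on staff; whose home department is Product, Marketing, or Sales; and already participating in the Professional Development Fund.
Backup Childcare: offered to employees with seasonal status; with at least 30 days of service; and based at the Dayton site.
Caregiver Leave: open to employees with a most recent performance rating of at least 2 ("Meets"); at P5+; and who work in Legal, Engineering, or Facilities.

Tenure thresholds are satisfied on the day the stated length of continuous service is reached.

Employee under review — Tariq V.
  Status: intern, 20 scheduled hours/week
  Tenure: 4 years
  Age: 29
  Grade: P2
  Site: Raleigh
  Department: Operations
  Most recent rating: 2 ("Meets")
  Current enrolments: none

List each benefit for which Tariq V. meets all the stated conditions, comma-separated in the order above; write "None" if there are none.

Dependent Care FSA

Professional Development Fund — status intern ✗ (excluded) → not eligible.
Dependent Care FSA — status intern ✓ (not excluded); service 4 years ≥ 60 days ✓; age 29 ≥ 18 ✓ → eligible.
Spot Bonus Program — status intern ✗ (excluded) → not eligible.
Backup Childcare — status intern ✗ (requires seasonal) → not eligible.
Caregiver Leave — rating 2 ≥ 2 ✓; grade P2 < P5 ✗ → not eligible.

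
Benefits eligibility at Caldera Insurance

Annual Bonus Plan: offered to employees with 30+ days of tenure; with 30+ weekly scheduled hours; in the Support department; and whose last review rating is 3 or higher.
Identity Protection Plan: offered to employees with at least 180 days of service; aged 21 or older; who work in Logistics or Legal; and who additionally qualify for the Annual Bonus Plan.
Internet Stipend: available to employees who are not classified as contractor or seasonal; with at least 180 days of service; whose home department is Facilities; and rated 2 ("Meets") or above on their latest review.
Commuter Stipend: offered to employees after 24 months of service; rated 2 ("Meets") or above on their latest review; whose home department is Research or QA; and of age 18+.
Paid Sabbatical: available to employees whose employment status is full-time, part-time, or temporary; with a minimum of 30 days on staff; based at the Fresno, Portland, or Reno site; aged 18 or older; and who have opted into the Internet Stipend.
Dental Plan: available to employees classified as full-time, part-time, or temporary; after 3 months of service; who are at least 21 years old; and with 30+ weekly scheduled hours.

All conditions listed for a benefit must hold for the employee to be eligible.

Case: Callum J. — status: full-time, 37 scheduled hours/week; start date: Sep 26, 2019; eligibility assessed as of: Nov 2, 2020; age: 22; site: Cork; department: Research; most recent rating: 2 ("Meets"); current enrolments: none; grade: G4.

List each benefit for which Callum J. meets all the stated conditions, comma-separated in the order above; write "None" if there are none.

Dental Plan

Service from Sep 26, 2019 to Nov 2, 2020: 403 days.
Annual Bonus Plan — service 403 days ≥ 30 days ✓; 37 hrs/wk ≥ 30 ✓; dept Research ✗ → not eligible.
Identity Protection Plan — service 403 days ≥ 180 days ✓; age 22 ≥ 21 ✓; dept Research ✗ → not eligible.
Internet Stipend — status full-time ✓ (not excluded); service 403 days ≥ 180 days ✓; dept Research ✗ → not eligible.
Commuter Stipend — service 403 days < 24 months (≈720 days) ✗ → not eligible.
Paid Sabbatical — status full-time ✓; service 403 days ≥ 30 days ✓; site Cork ✗ (not Fresno, Portland, or Reno) → not eligible.
Dental Plan — status full-time ✓; service 403 days ≥ 3 months (≈90 days) ✓; age 22 ≥ 21 ✓; 37 hrs/wk ≥ 30 ✓ → eligible.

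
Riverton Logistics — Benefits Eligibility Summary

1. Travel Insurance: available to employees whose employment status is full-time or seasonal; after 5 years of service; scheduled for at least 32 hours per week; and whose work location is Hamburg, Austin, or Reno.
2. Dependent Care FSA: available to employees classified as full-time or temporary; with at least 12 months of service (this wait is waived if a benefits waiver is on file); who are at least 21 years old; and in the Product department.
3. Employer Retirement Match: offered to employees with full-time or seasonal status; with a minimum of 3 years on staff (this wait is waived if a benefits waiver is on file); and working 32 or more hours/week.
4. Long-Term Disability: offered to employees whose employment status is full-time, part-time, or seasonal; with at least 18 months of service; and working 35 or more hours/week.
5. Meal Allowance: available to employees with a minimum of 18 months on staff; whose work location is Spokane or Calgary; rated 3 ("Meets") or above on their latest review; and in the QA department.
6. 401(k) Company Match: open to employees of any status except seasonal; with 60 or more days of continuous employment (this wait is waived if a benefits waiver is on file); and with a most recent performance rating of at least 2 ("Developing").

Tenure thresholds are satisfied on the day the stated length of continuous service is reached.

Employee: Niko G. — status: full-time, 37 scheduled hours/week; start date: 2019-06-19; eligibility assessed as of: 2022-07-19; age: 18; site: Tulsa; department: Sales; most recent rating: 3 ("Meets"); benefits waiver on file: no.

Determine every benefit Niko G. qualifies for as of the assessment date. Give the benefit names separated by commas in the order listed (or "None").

Service from 2019-06-19 to 2022-07-19: 1126 days.
Travel Insurance — status full-time ✓; service 1126 days < 5 years (≈1825 days) ✗ → not eligible.
Dependent Care FSA — status full-time ✓; no waiver, service 1126 days ≥ 12 months (≈360 days) ✓; age 18 < 21 ✗ → not eligible.
Employer Retirement Match — status full-time ✓; no waiver, service 1126 days ≥ 3 years (≈1095 days) ✓; 37 hrs/wk ≥ 32 ✓ → eligible.
Long-Term Disability — status full-time ✓; service 1126 days ≥ 18 months (≈540 days) ✓; 37 hrs/wk ≥ 35 ✓ → eligible.
Meal Allowance — service 1126 days ≥ 18 months (≈540 days) ✓; site Tulsa ✗ (not Spokane or Calgary) → not eligible.
401(k) Company Match — status full-time ✓ (not excluded); no waiver, service 1126 days ≥ 60 days ✓; rating 3 ≥ 2 ✓ → eligible.

Employer Retirement Match, Long-Term Disability, 401(k) Company Match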